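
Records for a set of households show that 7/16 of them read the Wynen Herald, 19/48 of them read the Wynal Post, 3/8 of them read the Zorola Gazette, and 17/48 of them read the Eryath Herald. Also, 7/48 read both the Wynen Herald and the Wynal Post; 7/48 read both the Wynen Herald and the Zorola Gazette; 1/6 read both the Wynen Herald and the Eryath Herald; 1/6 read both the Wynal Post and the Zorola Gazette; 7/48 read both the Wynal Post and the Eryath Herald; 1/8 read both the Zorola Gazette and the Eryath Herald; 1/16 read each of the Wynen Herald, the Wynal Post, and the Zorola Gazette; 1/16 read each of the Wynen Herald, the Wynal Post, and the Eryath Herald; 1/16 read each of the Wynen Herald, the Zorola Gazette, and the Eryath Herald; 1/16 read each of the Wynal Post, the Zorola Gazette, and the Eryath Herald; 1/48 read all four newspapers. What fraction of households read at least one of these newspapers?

43/48

P(≥1) = 7/16 + 19/48 + 3/8 + 17/48 − 7/48 − 7/48 − 1/6 − 1/6 − 7/48 − 1/8 + 1/16 + 1/16 + 1/16 + 1/16 − 1/48 = 43/48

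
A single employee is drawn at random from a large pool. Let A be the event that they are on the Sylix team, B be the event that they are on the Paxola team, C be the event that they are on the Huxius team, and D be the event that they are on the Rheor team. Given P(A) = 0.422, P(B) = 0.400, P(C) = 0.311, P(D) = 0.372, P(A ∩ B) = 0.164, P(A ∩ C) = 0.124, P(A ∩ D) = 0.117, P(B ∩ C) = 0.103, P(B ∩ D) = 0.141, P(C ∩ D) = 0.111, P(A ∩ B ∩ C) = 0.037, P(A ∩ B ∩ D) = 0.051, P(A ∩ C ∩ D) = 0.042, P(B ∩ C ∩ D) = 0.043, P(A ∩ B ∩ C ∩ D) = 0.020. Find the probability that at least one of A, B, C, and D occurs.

0.898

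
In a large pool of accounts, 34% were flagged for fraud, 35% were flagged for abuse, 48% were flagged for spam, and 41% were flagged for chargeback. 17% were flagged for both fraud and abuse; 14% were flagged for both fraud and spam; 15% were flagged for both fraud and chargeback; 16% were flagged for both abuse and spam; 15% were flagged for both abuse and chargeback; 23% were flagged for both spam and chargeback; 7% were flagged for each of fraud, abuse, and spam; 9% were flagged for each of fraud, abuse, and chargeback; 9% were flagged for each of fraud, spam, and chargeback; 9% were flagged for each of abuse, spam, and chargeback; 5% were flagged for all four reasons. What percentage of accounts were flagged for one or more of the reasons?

87%

P(at least one) = 34 + 35 + 48 + 41 − 17 − 14 − 15 − 16 − 15 − 23 + 7 + 9 + 9 + 9 − 5 = 87%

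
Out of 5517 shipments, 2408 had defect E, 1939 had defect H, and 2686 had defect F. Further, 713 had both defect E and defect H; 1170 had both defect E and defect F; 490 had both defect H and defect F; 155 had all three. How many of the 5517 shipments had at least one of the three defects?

4815

By inclusion–exclusion:
|at least one| = 2408 + 1939 + 2686 − 713 − 1170 − 490 + 155 = 4815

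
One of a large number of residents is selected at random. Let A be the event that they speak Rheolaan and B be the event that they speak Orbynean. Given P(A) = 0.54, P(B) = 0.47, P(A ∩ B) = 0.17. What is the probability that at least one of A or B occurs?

0.84

By inclusion-exclusion,
P(A ∪ B) = 0.54 + 0.47 − 0.17 = 0.84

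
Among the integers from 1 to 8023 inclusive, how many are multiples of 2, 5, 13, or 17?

5235

Inclusion–exclusion gives
4011 + 1604 + 617 + 471 − 802 − 308 − 235 − 123 − 94 − 36 + 61 + 47 + 18 + 7 − 3 = 5235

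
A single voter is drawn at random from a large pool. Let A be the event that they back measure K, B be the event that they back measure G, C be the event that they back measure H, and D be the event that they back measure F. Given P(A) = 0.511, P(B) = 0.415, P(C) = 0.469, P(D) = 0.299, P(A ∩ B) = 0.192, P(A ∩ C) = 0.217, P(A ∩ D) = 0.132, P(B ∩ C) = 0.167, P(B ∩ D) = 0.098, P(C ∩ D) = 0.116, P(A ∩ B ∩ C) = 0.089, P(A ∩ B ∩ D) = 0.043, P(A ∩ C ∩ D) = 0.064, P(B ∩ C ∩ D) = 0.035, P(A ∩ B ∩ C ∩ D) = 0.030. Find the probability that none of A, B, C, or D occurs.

By inclusion–exclusion:
P(A ∪ B ∪ C ∪ D) = 0.511 + 0.415 + 0.469 + 0.299 − 0.192 − 0.217 − 0.132 − 0.167 − 0.098 − 0.116 + 0.089 + 0.043 + 0.064 + 0.035 − 0.030 = 0.973
P(none) = 1 − 0.973 = 0.027

0.027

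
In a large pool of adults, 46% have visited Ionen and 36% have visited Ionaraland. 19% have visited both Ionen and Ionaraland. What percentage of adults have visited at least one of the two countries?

P(union) = 46 + 36 − 19 = 63%

63%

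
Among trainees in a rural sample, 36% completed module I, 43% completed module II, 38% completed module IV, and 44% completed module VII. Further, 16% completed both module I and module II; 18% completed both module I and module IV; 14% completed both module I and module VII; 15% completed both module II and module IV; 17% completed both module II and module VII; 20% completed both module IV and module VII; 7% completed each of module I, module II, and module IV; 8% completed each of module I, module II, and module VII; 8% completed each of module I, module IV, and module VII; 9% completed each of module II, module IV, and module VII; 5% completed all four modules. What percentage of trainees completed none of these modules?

12%

P(union) = 36 + 43 + 38 + 44 − 16 − 18 − 14 − 15 − 17 − 20 + 7 + 8 + 8 + 9 − 5 = 88%
P(none) = 100% − 88% = 12%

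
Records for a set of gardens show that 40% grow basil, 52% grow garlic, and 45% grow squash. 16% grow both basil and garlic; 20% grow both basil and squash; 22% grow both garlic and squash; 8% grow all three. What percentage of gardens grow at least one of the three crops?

Apply inclusion-exclusion:
P(≥1) = 40 + 52 + 45 − 16 − 20 − 22 + 8 = 87%

87%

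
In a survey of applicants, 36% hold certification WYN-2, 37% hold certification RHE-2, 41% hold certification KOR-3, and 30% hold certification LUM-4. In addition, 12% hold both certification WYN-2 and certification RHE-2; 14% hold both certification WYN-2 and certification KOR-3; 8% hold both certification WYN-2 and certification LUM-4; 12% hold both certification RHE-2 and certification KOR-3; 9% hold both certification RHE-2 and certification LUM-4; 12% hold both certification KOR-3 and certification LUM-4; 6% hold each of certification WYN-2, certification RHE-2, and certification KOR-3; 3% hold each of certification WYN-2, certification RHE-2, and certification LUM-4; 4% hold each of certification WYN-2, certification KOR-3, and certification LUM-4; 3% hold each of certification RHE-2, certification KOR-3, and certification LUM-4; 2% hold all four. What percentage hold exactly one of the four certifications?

50%

By inclusion–exclusion (exactly-one form):
P(exactly one) = 36 + 37 + 41 + 30 − 2·12 − 2·14 − 2·8 − 2·12 − 2·9 − 2·12 + 3·6 + 3·3 + 3·4 + 3·3 − 4·2 = 50%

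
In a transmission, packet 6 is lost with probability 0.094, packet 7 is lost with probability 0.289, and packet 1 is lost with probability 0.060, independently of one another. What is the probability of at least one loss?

0.39448396

P(none) = (1 − 0.094) × (1 − 0.289) × (1 − 0.060) = 0.906 × 0.711 × 0.940 = 0.60551604
P(at least one) = 1 − 0.60551604 = 0.39448396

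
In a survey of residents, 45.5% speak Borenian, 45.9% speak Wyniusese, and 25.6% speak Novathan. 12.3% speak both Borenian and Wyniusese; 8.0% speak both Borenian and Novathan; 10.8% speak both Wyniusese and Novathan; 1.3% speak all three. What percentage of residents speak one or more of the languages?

87.2%

P(at least one) = 45.5 + 45.9 + 25.6 − 12.3 − 8.0 − 10.8 + 1.3 = 87.2%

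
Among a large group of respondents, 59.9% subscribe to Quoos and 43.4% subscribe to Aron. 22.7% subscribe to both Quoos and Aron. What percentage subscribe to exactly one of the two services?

57.9%

P(exactly one) = 59.9 + 43.4 − 2·22.7 = 57.9%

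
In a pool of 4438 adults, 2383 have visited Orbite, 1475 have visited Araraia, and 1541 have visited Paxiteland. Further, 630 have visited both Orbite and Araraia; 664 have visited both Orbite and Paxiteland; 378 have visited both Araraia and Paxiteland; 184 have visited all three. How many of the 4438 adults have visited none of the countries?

By inclusion–exclusion:
N(≥1) = 2383 + 1475 + 1541 − 630 − 664 − 378 + 184 = 3911
None: 4438 − 3911 = 527

527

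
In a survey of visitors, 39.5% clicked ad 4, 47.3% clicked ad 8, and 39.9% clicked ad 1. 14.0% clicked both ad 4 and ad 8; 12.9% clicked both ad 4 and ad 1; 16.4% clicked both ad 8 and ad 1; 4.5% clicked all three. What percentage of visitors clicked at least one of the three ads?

87.9%

P(at least one) = 39.5 + 47.3 + 39.9 − 14.0 − 12.9 − 16.4 + 4.5 = 87.9%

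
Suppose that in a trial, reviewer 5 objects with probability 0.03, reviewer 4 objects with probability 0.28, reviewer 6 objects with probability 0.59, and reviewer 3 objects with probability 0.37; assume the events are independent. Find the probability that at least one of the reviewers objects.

0.81960328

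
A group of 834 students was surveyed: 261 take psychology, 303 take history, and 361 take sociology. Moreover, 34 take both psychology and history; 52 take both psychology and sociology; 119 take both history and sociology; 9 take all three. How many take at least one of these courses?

Apply inclusion-exclusion:
|union| = 261 + 303 + 361 − 34 − 52 − 119 + 9 = 729

729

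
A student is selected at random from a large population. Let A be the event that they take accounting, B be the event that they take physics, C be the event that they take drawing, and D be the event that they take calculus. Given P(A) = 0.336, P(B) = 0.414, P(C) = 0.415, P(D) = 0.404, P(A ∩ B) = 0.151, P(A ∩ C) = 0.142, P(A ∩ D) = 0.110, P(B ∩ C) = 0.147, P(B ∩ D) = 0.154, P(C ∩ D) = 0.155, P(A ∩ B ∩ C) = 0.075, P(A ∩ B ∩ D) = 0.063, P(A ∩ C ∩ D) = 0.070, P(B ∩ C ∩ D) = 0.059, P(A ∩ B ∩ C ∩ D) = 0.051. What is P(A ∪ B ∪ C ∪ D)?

0.926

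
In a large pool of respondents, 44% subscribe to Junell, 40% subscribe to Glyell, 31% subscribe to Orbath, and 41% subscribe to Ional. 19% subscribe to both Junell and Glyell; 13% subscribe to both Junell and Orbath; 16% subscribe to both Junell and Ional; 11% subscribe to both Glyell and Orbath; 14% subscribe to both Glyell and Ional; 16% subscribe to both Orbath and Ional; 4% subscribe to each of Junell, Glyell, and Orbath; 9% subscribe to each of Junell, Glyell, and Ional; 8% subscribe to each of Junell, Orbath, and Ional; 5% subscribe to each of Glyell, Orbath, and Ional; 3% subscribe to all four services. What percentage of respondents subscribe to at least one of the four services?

90%

Apply inclusion-exclusion:
P(at least one) = 44 + 40 + 31 + 41 − 19 − 13 − 16 − 11 − 14 − 16 + 4 + 9 + 8 + 5 − 3 = 90%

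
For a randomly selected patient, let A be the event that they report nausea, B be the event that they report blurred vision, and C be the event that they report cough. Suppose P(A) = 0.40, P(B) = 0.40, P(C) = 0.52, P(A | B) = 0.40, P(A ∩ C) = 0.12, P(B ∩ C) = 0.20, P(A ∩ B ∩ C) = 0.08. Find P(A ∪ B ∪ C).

P(A ∩ B) = P(B)·P(A|B) = 0.40 × 0.40 = 0.16
P(A ∪ B ∪ C) = 0.40 + 0.40 + 0.52 − 0.16 − 0.12 − 0.20 + 0.08 = 0.92

0.92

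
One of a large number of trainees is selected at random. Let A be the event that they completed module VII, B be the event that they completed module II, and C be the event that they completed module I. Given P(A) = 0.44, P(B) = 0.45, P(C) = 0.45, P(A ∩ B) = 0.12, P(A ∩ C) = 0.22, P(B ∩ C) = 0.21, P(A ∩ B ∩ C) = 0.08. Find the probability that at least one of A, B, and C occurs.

0.87

P(A ∪ B ∪ C) = 0.44 + 0.45 + 0.45 − 0.12 − 0.22 − 0.21 + 0.08 = 0.87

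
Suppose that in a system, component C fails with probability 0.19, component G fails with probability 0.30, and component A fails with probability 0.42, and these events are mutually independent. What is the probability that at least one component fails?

0.67114

P(none) = (1 − 0.19) × (1 − 0.30) × (1 − 0.42) = 0.81 × 0.70 × 0.58 = 0.32886
P(at least one) = 1 − 0.32886 = 0.67114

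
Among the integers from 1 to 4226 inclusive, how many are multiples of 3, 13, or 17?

1778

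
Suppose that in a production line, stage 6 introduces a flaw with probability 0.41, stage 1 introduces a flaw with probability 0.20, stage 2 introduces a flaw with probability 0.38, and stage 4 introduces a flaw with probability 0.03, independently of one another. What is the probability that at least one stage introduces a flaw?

0.7161392

P(none) = (1 − 0.41) × (1 − 0.20) × (1 − 0.38) × (1 − 0.03) = 0.59 × 0.80 × 0.62 × 0.97 = 0.2838608
P(at least one) = 1 − 0.2838608 = 0.7161392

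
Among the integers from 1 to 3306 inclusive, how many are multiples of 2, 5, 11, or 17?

2175

Apply inclusion-exclusion:
1653 + 661 + 300 + 194 − 330 − 150 − 97 − 60 − 38 − 17 + 30 + 19 + 8 + 3 − 1 = 2175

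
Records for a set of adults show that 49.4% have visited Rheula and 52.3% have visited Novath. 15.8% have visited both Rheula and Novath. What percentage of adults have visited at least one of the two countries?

85.9%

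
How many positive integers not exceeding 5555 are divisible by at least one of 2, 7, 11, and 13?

Apply inclusion-exclusion:
2777 + 793 + 505 + 427 − 396 − 252 − 213 − 72 − 61 − 38 + 36 + 30 + 19 + 5 − 2 = 3558

3558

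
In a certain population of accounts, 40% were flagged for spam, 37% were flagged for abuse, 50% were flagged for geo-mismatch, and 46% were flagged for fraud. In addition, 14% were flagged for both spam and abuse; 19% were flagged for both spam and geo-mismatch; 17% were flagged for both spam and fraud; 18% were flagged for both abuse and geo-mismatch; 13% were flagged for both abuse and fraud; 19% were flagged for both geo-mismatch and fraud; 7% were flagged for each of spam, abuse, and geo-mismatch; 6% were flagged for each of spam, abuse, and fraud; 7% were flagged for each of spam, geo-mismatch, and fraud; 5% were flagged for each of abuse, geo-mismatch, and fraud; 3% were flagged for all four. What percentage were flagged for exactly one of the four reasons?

36%

P(exactly one) = 40 + 37 + 50 + 46 − 2·14 − 2·19 − 2·17 − 2·18 − 2·13 − 2·19 + 3·7 + 3·6 + 3·7 + 3·5 − 4·3 = 36%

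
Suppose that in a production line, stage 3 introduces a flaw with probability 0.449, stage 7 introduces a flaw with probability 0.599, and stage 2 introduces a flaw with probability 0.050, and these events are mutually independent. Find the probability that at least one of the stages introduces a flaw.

Independence gives P(none) = ∏(1 − pᵢ).
P(none) = (1 − 0.449) × (1 − 0.599) × (1 − 0.050) = 0.551 × 0.401 × 0.950 = 0.20990345
P(at least one) = 1 − 0.20990345 = 0.79009655

0.79009655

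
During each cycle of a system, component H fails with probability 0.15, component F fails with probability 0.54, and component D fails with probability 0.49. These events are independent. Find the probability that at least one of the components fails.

0.80059

P(none) = (1 − 0.15) × (1 − 0.54) × (1 − 0.49) = 0.85 × 0.46 × 0.51 = 0.19941
P(at least one) = 1 − 0.19941 = 0.80059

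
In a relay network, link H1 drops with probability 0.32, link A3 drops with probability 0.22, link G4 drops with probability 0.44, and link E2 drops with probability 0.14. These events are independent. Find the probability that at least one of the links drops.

Independence gives P(none) = ∏(1 − pᵢ).
P(none) = (1 − 0.32) × (1 − 0.22) × (1 − 0.44) × (1 − 0.14) = 0.68 × 0.78 × 0.56 × 0.86 = 0.25544064
P(at least one) = 1 − 0.25544064 = 0.74455936

0.74455936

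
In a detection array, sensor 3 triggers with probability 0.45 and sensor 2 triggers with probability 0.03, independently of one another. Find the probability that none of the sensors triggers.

0.5335

P(none) = (1 − 0.45) × (1 − 0.03) = 0.55 × 0.97 = 0.5335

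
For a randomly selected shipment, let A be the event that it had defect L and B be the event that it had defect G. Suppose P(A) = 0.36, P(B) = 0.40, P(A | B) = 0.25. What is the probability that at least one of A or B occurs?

0.66

P(A ∩ B) = P(B)·P(A|B) = 0.40 × 0.25 = 0.10
Inclusion–exclusion gives
P(A ∪ B) = 0.36 + 0.40 − 0.10 = 0.66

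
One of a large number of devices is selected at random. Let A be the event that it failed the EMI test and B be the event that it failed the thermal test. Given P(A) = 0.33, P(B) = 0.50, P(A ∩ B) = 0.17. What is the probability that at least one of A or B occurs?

Inclusion–exclusion gives
P(A ∪ B) = 0.33 + 0.50 − 0.17 = 0.66

0.66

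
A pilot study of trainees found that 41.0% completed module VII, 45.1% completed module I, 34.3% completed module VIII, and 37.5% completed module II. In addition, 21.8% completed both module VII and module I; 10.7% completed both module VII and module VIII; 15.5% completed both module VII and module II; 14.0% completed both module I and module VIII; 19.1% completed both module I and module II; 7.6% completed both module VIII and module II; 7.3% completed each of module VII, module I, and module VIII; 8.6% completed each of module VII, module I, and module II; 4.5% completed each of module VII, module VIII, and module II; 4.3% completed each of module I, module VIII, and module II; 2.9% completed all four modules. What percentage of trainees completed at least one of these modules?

91.0%

P(≥1) = 41.0 + 45.1 + 34.3 + 37.5 − 21.8 − 10.7 − 15.5 − 14.0 − 19.1 − 7.6 + 7.3 + 8.6 + 4.5 + 4.3 − 2.9 = 91.0%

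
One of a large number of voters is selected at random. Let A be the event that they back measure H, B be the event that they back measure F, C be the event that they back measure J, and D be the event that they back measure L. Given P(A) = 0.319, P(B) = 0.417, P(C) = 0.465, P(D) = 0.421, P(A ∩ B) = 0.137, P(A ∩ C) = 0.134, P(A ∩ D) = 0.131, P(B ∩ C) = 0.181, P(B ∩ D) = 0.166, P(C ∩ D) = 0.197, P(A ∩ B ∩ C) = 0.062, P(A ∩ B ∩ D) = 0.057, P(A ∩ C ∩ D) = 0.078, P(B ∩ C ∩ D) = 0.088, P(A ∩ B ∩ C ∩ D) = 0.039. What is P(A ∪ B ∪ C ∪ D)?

0.922

P(A ∪ B ∪ C ∪ D) = 0.319 + 0.417 + 0.465 + 0.421 − 0.137 − 0.134 − 0.131 − 0.181 − 0.166 − 0.197 + 0.062 + 0.057 + 0.078 + 0.088 − 0.039 = 0.922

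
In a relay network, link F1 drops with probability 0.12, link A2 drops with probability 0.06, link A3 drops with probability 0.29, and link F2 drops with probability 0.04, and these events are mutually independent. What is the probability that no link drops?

0.56381952

P(none) = (1 − 0.12) × (1 − 0.06) × (1 − 0.29) × (1 − 0.04) = 0.88 × 0.94 × 0.71 × 0.96 = 0.56381952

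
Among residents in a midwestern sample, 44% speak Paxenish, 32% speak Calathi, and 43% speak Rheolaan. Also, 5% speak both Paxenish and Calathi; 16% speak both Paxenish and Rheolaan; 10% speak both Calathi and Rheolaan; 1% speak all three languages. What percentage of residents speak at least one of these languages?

P(≥1) = 44 + 32 + 43 − 5 − 16 − 10 + 1 = 89%

89%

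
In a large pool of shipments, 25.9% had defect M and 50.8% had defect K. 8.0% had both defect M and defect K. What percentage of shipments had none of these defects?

P(at least one) = 25.9 + 50.8 − 8.0 = 68.7%
P(none) = 100% − 68.7% = 31.3%

31.3%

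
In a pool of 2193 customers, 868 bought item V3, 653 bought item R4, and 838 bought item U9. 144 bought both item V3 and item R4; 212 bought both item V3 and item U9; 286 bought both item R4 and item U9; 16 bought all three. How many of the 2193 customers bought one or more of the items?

1733

By inclusion–exclusion:
|at least one| = 868 + 653 + 838 − 144 − 212 − 286 + 16 = 1733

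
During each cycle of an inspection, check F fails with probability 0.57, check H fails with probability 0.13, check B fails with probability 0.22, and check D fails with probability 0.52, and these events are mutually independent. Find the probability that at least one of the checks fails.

0.85993696

Independence gives P(none) = ∏(1 − pᵢ).
P(none) = (1 − 0.57) × (1 − 0.13) × (1 − 0.22) × (1 − 0.52) = 0.43 × 0.87 × 0.78 × 0.48 = 0.14006304
P(at least one) = 1 − 0.14006304 = 0.85993696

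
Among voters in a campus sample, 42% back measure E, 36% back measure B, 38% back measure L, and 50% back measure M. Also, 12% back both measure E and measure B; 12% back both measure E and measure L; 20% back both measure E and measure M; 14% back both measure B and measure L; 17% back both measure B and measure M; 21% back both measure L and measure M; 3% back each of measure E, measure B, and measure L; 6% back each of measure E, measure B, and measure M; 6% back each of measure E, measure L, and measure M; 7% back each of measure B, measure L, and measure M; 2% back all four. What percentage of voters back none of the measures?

10%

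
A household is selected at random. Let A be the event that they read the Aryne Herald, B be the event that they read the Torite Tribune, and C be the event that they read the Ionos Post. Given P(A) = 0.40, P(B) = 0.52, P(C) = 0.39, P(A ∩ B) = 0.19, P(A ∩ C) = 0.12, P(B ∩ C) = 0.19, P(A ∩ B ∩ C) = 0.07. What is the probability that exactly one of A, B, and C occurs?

0.52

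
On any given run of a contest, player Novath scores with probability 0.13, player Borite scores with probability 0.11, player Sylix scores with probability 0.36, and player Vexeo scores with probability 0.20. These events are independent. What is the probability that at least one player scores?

0.6035584

P(none) = (1 − 0.13) × (1 − 0.11) × (1 − 0.36) × (1 − 0.20) = 0.87 × 0.89 × 0.64 × 0.80 = 0.3964416
P(at least one) = 1 − 0.3964416 = 0.6035584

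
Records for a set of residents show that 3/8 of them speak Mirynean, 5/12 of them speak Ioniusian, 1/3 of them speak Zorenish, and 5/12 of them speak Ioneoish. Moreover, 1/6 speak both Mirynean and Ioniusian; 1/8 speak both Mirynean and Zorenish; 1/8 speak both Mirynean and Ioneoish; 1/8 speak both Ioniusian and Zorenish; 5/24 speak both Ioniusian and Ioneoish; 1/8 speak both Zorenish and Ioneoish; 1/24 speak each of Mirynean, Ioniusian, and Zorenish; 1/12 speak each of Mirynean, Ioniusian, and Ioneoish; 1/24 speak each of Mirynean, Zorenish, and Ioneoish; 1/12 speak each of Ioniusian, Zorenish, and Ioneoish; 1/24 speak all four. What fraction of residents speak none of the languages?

1/8

By inclusion-exclusion,
P(≥1) = 3/8 + 5/12 + 1/3 + 5/12 − 1/6 − 1/8 − 1/8 − 1/8 − 5/24 − 1/8 + 1/24 + 1/12 + 1/24 + 1/12 − 1/24 = 7/8
P(none) = 1 − 7/8 = 1/8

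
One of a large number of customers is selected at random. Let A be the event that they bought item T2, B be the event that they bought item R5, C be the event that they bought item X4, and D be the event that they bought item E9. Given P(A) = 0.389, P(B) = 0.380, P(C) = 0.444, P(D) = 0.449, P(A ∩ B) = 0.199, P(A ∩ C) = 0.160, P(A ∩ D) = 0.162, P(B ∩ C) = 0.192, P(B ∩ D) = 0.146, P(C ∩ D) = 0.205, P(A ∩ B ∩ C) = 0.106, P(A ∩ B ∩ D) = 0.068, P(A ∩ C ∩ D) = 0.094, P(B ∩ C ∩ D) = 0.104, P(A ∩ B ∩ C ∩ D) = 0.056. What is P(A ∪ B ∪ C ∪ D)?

0.914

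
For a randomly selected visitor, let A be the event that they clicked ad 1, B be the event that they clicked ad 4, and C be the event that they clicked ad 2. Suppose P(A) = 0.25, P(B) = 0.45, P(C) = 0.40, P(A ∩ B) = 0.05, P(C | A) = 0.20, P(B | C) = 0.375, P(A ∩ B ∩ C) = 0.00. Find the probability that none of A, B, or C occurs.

P(A ∩ C) = P(A)·P(C|A) = 0.25 × 0.20 = 0.05
P(B ∩ C) = P(C)·P(B|C) = 0.40 × 0.375 = 0.15
Apply inclusion-exclusion:
P(A ∪ B ∪ C) = 0.25 + 0.45 + 0.40 − 0.05 − 0.05 − 0.15 + 0.00 = 0.85
P(none) = 1 − 0.85 = 0.15

0.15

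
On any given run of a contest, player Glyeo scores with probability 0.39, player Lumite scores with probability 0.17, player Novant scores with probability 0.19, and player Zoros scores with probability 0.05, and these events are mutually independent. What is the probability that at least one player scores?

0.61040215

P(none) = (1 − 0.39) × (1 − 0.17) × (1 − 0.19) × (1 − 0.05) = 0.61 × 0.83 × 0.81 × 0.95 = 0.38959785
P(at least one) = 1 − 0.38959785 = 0.61040215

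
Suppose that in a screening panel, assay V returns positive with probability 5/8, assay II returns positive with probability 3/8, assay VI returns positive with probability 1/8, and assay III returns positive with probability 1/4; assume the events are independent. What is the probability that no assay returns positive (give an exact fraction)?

315/2048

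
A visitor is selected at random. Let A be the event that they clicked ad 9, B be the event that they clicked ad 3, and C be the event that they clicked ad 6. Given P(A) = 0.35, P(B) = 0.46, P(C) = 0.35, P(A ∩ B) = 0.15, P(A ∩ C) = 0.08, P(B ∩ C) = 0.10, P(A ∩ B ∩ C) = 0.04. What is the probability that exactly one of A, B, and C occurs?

0.62

Using the inclusion–exclusion count for exactly one event:
P(exactly one) = 0.35 + 0.46 + 0.35 − 2·0.15 − 2·0.08 − 2·0.10 + 3·0.04 = 0.62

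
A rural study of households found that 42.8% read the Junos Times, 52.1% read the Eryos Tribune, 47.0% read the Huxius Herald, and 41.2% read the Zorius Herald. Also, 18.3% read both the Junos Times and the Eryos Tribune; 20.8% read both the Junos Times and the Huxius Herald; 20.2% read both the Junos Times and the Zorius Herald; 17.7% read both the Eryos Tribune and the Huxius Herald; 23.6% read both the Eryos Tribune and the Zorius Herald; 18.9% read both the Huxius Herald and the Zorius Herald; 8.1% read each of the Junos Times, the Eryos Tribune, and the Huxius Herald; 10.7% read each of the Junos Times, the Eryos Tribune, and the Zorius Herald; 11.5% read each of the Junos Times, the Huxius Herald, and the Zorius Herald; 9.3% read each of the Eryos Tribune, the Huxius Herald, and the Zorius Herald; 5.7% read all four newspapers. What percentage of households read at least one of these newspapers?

Using inclusion–exclusion:
P(union) = 42.8 + 52.1 + 47.0 + 41.2 − 18.3 − 20.8 − 20.2 − 17.7 − 23.6 − 18.9 + 8.1 + 10.7 + 11.5 + 9.3 − 5.7 = 97.5%

97.5%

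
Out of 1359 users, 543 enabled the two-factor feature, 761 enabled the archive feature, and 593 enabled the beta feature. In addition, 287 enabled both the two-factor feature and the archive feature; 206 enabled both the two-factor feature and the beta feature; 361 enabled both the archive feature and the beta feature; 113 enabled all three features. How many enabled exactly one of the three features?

528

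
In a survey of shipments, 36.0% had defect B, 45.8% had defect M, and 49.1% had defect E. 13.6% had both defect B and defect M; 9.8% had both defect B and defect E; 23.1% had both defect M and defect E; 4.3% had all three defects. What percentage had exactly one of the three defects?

By inclusion–exclusion (exactly-one form):
P(exactly one) = 36.0 + 45.8 + 49.1 − 2·13.6 − 2·9.8 − 2·23.1 + 3·4.3 = 50.8%

50.8%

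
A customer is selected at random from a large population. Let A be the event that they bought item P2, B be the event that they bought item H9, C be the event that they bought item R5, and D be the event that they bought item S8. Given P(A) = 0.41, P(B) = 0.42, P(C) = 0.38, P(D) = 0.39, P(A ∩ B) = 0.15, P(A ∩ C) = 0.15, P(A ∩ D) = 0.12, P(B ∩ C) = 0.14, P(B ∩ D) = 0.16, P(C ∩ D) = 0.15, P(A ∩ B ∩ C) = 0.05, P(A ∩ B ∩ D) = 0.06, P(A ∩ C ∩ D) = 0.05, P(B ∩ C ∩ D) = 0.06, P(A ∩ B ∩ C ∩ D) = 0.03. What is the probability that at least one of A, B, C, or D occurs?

P(A ∪ B ∪ C ∪ D) = 0.41 + 0.42 + 0.38 + 0.39 − 0.15 − 0.15 − 0.12 − 0.14 − 0.16 − 0.15 + 0.05 + 0.06 + 0.05 + 0.06 − 0.03 = 0.92

0.92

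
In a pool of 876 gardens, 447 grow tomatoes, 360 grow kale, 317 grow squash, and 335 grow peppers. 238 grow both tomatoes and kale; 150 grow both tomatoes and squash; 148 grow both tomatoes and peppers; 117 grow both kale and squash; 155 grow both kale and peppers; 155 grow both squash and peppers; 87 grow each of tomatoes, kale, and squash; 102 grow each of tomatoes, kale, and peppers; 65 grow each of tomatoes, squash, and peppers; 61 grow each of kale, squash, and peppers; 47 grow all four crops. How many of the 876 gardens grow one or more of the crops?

|at least one| = 447 + 360 + 317 + 335 − 238 − 150 − 148 − 117 − 155 − 155 + 87 + 102 + 65 + 61 − 47 = 764

764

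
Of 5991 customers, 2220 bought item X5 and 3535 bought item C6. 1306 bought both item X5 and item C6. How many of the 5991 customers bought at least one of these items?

Inclusion–exclusion gives
|at least one| = 2220 + 3535 − 1306 = 4449

4449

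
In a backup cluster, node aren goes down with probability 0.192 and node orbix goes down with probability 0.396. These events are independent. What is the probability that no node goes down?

Independence gives P(none) = ∏(1 − pᵢ).
P(none) = (1 − 0.192) × (1 − 0.396) = 0.808 × 0.604 = 0.488032

0.488032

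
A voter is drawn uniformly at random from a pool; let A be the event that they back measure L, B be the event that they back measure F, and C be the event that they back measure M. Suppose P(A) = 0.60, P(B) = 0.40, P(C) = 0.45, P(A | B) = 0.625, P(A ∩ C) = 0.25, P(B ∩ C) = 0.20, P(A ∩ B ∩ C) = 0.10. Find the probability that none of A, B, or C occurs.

P(A ∩ B) = P(B)·P(A|B) = 0.40 × 0.625 = 0.25
Using inclusion–exclusion:
P(A ∪ B ∪ C) = 0.60 + 0.40 + 0.45 − 0.25 − 0.25 − 0.20 + 0.10 = 0.85
P(none) = 1 − 0.85 = 0.15

0.15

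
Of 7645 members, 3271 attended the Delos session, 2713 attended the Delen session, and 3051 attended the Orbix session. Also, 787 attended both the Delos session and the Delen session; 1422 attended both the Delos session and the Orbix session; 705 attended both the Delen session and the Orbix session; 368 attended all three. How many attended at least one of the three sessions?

6489

Using inclusion–exclusion:
|at least one| = 3271 + 2713 + 3051 − 787 − 1422 − 705 + 368 = 6489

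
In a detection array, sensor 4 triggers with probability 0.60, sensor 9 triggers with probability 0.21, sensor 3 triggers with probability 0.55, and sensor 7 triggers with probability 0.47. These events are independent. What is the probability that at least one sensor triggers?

0.924634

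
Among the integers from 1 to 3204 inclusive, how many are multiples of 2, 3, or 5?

2349

⌊3204/2⌋ + ⌊3204/3⌋ + ⌊3204/5⌋ − ⌊3204/6⌋ − ⌊3204/10⌋ − ⌊3204/15⌋ + ⌊3204/30⌋ = 1602 + 1068 + 640 − 534 − 320 − 213 + 106 = 2349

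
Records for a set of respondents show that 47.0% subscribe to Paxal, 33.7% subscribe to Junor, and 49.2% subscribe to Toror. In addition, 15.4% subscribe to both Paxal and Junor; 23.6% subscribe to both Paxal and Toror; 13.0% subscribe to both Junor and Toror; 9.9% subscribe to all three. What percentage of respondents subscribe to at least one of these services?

P(union) = 47.0 + 33.7 + 49.2 − 15.4 − 23.6 − 13.0 + 9.9 = 87.8%

87.8%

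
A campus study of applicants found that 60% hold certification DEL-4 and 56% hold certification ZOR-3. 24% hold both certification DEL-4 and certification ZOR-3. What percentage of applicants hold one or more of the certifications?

92%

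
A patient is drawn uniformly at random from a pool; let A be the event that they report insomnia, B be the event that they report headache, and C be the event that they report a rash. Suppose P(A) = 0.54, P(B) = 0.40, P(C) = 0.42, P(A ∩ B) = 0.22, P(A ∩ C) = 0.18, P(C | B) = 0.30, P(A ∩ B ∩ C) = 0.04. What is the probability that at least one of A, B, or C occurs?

0.88

P(B ∩ C) = P(B)·P(C|B) = 0.40 × 0.30 = 0.12
P(A ∪ B ∪ C) = 0.54 + 0.40 + 0.42 − 0.22 − 0.18 − 0.12 + 0.04 = 0.88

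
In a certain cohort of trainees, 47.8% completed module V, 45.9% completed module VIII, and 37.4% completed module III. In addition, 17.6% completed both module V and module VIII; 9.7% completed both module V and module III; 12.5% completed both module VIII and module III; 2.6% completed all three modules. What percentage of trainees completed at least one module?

P(union) = 47.8 + 45.9 + 37.4 − 17.6 − 9.7 − 12.5 + 2.6 = 93.9%

93.9%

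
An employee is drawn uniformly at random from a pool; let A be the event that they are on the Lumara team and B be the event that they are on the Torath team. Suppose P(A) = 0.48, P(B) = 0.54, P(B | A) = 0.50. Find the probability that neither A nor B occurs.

0.22

P(A ∩ B) = P(A)·P(B|A) = 0.48 × 0.50 = 0.24
By inclusion-exclusion,
P(A ∪ B) = 0.48 + 0.54 − 0.24 = 0.78
P(none) = 1 − 0.78 = 0.22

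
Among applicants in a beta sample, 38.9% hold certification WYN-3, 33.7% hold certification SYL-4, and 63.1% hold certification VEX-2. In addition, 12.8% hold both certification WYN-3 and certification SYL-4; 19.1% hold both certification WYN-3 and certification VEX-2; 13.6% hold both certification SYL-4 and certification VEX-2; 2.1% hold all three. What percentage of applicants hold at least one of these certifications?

Inclusion–exclusion gives
P(≥1) = 38.9 + 33.7 + 63.1 − 12.8 − 19.1 − 13.6 + 2.1 = 92.3%

92.3%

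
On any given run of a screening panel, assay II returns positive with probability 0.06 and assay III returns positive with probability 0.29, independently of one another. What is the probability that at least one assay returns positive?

0.3326

P(none) = (1 − 0.06) × (1 − 0.29) = 0.94 × 0.71 = 0.6674
P(at least one) = 1 − 0.6674 = 0.3326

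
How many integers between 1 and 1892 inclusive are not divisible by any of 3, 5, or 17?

951

Inclusion–exclusion gives
630 + 378 + 111 − 126 − 37 − 22 + 7 = 941
1892 − 941 = 951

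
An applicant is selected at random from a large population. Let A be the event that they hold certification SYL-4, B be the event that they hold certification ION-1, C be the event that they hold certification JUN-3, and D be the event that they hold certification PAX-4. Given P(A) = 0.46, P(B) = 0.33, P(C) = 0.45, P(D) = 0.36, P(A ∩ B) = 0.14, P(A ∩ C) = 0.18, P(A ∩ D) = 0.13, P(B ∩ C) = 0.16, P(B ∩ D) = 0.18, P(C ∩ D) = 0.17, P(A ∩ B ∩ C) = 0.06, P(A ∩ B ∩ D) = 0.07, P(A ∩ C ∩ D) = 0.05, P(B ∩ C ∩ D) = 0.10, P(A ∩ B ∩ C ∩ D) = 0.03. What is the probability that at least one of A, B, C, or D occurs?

0.89

By inclusion–exclusion:
P(A ∪ B ∪ C ∪ D) = 0.46 + 0.33 + 0.45 + 0.36 − 0.14 − 0.18 − 0.13 − 0.16 − 0.18 − 0.17 + 0.06 + 0.07 + 0.05 + 0.10 − 0.03 = 0.89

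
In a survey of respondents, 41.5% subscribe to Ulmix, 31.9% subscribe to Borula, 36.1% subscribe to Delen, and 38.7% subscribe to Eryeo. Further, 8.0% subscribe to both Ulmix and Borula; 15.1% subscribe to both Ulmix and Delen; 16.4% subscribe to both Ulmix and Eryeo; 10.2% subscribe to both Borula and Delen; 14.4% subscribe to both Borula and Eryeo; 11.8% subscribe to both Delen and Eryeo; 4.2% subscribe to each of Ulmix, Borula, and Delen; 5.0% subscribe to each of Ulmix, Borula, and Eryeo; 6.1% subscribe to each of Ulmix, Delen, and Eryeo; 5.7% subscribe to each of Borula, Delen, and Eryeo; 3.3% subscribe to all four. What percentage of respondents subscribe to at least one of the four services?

90.0%

Inclusion–exclusion gives
P(at least one) = 41.5 + 31.9 + 36.1 + 38.7 − 8.0 − 15.1 − 16.4 − 10.2 − 14.4 − 11.8 + 4.2 + 5.0 + 6.1 + 5.7 − 3.3 = 90.0%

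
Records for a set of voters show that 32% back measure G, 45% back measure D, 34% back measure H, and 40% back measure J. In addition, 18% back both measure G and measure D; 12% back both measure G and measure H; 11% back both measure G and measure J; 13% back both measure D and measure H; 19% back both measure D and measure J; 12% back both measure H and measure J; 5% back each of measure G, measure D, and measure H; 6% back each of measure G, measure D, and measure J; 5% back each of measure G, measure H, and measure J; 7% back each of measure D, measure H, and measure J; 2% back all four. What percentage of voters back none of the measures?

13%

Inclusion–exclusion gives
P(≥1) = 32 + 45 + 34 + 40 − 18 − 12 − 11 − 13 − 19 − 12 + 5 + 6 + 5 + 7 − 2 = 87%
P(none) = 100% − 87% = 13%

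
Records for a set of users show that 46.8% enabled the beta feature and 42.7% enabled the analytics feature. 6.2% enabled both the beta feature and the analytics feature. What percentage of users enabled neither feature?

16.7%

Apply inclusion-exclusion:
P(union) = 46.8 + 42.7 − 6.2 = 83.3%
P(none) = 100% − 83.3% = 16.7%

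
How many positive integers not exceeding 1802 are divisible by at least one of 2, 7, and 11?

1100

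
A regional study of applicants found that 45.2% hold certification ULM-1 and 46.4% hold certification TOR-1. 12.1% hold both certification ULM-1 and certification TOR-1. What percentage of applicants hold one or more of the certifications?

79.5%

By inclusion-exclusion,
P(at least one) = 45.2 + 46.4 − 12.1 = 79.5%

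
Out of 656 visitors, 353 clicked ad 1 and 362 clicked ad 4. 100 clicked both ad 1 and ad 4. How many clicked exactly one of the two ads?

By inclusion–exclusion (exactly-one form):
N(exactly one) = 353 + 362 − 2·100 = 515

515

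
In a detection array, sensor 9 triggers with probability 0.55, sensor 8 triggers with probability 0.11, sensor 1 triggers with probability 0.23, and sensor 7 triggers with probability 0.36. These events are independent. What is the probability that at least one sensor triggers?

0.8026336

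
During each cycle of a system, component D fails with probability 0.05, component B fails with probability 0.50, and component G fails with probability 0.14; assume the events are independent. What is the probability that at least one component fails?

Independence gives P(none) = ∏(1 − pᵢ).
P(none) = (1 − 0.05) × (1 − 0.50) × (1 − 0.14) = 0.95 × 0.50 × 0.86 = 0.4085
P(at least one) = 1 − 0.4085 = 0.5915

0.5915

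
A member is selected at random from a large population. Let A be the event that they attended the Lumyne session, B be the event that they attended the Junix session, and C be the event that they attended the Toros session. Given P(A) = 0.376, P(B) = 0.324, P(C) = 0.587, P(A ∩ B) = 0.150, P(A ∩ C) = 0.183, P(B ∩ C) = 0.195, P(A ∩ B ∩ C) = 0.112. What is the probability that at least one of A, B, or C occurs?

0.871

P(A ∪ B ∪ C) = 0.376 + 0.324 + 0.587 − 0.150 − 0.183 − 0.195 + 0.112 = 0.871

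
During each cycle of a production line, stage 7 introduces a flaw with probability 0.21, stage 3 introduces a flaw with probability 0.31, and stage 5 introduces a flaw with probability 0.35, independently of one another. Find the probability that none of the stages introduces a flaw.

P(none) = (1 − 0.21) × (1 − 0.31) × (1 − 0.35) = 0.79 × 0.69 × 0.65 = 0.354315

0.354315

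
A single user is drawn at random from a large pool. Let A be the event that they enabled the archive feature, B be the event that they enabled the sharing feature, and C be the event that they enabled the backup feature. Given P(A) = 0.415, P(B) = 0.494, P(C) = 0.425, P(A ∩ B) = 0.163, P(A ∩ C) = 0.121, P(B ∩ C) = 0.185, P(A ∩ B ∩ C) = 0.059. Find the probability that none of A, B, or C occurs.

0.076

P(A ∪ B ∪ C) = 0.415 + 0.494 + 0.425 − 0.163 − 0.121 − 0.185 + 0.059 = 0.924
P(none) = 1 − 0.924 = 0.076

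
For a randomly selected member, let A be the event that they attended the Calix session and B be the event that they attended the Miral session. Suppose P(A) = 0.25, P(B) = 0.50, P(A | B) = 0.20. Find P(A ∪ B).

P(A ∩ B) = P(B)·P(A|B) = 0.50 × 0.20 = 0.10
P(A ∪ B) = 0.25 + 0.50 − 0.10 = 0.65

0.65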